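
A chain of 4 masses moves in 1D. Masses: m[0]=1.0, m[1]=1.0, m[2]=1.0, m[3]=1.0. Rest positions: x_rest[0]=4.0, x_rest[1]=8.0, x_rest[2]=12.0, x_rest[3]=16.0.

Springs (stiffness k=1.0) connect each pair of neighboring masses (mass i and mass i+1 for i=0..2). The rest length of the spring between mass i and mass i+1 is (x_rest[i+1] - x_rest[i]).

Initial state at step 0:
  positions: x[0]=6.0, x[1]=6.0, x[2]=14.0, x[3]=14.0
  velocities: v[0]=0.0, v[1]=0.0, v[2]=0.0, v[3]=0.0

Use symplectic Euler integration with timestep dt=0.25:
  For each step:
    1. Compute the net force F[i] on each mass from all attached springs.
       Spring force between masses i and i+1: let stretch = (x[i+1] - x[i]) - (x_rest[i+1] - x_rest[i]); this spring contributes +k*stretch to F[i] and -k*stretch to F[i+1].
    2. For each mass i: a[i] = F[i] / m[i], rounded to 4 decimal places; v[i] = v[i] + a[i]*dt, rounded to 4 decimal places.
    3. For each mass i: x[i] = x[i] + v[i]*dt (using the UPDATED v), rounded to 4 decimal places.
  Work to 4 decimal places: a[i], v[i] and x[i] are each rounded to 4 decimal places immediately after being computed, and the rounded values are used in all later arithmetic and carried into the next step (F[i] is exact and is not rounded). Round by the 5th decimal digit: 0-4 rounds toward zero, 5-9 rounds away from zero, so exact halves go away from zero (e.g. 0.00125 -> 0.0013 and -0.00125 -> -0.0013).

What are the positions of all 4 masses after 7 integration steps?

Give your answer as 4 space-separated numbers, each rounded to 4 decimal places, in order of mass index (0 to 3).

Answer: 3.1698 10.3825 9.6176 16.8302

Derivation:
Step 0: x=[6.0000 6.0000 14.0000 14.0000] v=[0.0000 0.0000 0.0000 0.0000]
Step 1: x=[5.7500 6.5000 13.5000 14.2500] v=[-1.0000 2.0000 -2.0000 1.0000]
Step 2: x=[5.2969 7.3906 12.6094 14.7031] v=[-1.8125 3.5625 -3.5625 1.8125]
Step 3: x=[4.7246 8.4766 11.5235 15.2754] v=[-2.2891 4.3438 -4.3438 2.2891]
Step 4: x=[4.1368 9.5185 10.4816 15.8632] v=[-2.3511 4.1675 -4.1676 2.3511]
Step 5: x=[3.6354 10.2842 9.7159 16.3646] v=[-2.0057 3.0629 -3.0630 2.0057]
Step 6: x=[3.2995 10.5989 9.4012 16.7005] v=[-1.3435 1.2586 -1.2588 1.3435]
Step 7: x=[3.1698 10.3825 9.6176 16.8302] v=[-0.5187 -0.8657 0.8655 0.5187]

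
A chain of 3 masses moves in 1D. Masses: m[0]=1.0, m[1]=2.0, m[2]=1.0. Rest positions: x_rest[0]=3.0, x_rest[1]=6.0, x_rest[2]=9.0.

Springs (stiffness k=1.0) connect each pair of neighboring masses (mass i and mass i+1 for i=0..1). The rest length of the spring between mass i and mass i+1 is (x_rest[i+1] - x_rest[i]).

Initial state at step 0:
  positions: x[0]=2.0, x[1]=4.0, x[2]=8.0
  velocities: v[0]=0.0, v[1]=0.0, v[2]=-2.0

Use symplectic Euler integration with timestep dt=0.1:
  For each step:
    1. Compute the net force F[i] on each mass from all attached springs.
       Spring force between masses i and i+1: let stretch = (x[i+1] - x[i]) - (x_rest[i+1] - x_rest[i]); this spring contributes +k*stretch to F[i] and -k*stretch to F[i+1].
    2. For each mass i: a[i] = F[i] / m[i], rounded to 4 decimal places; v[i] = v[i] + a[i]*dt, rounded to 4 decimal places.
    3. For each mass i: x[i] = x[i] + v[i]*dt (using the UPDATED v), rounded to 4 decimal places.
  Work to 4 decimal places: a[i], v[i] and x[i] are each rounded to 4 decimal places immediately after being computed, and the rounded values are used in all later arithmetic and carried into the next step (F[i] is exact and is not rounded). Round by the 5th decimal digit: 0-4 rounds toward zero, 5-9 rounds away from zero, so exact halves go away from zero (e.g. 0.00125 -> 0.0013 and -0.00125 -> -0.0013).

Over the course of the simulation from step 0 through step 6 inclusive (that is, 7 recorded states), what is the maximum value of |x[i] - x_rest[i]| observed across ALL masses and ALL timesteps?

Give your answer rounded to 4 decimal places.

Answer: 2.3280

Derivation:
Step 0: x=[2.0000 4.0000 8.0000] v=[0.0000 0.0000 -2.0000]
Step 1: x=[1.9900 4.0100 7.7900] v=[-0.1000 0.1000 -2.1000]
Step 2: x=[1.9702 4.0288 7.5722] v=[-0.1980 0.1880 -2.1780]
Step 3: x=[1.9410 4.0550 7.3490] v=[-0.2921 0.2622 -2.2323]
Step 4: x=[1.9029 4.0871 7.1228] v=[-0.3807 0.3212 -2.2617]
Step 5: x=[1.8567 4.1235 6.8963] v=[-0.4623 0.3638 -2.2653]
Step 6: x=[1.8031 4.1624 6.6720] v=[-0.5356 0.3891 -2.2426]
Max displacement = 2.3280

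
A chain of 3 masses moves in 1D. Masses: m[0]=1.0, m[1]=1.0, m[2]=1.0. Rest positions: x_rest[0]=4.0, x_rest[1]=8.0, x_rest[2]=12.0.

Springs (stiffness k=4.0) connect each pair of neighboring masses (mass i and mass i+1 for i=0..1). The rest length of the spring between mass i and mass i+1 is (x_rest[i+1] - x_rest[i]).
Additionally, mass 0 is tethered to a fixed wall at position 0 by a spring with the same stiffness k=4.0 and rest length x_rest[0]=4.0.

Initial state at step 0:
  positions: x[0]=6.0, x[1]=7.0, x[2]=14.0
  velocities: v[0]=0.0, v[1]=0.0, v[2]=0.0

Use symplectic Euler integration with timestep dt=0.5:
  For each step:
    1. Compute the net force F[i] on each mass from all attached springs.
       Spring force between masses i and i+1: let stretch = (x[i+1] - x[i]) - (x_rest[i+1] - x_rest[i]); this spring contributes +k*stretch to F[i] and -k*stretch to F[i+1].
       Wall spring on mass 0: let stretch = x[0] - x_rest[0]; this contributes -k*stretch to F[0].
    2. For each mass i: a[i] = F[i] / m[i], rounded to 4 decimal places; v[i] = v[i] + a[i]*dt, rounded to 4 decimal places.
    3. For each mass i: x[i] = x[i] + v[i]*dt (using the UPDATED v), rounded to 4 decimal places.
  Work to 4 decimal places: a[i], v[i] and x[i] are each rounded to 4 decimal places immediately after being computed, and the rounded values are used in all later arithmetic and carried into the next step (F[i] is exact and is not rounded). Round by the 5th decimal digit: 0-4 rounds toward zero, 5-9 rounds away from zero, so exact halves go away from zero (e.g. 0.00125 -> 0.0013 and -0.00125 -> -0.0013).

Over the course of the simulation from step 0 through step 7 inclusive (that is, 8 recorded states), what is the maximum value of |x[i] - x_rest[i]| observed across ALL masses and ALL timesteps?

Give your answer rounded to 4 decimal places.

Step 0: x=[6.0000 7.0000 14.0000] v=[0.0000 0.0000 0.0000]
Step 1: x=[1.0000 13.0000 11.0000] v=[-10.0000 12.0000 -6.0000]
Step 2: x=[7.0000 5.0000 14.0000] v=[12.0000 -16.0000 6.0000]
Step 3: x=[4.0000 8.0000 12.0000] v=[-6.0000 6.0000 -4.0000]
Step 4: x=[1.0000 11.0000 10.0000] v=[-6.0000 6.0000 -4.0000]
Step 5: x=[7.0000 3.0000 13.0000] v=[12.0000 -16.0000 6.0000]
Step 6: x=[2.0000 9.0000 10.0000] v=[-10.0000 12.0000 -6.0000]
Step 7: x=[2.0000 9.0000 10.0000] v=[0.0000 0.0000 0.0000]
Max displacement = 5.0000

Answer: 5.0000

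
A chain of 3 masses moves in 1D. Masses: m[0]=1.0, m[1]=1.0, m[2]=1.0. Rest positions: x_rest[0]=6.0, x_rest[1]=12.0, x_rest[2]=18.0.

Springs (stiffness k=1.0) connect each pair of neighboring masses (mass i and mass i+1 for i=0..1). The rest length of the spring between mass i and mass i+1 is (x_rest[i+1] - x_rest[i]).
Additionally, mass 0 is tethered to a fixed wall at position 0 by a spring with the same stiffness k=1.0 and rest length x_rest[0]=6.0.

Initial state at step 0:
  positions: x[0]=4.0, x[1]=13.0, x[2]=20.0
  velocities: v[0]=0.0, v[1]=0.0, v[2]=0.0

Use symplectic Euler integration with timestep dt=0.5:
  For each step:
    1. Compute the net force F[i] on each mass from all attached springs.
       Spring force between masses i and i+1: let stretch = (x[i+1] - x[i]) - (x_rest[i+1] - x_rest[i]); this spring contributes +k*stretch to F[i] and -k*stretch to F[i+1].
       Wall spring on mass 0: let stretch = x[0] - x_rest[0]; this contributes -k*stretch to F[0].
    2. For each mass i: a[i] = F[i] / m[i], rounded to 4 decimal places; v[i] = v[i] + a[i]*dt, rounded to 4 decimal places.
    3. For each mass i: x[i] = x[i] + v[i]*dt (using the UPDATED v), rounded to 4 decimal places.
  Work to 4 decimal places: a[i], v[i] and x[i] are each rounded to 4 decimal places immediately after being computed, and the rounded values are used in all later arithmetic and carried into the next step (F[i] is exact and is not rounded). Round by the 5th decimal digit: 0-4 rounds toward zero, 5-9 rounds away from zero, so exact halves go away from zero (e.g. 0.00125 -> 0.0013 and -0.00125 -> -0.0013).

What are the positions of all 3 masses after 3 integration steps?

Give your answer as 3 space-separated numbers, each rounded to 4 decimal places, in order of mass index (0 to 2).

Answer: 8.2500 12.0469 18.3281

Derivation:
Step 0: x=[4.0000 13.0000 20.0000] v=[0.0000 0.0000 0.0000]
Step 1: x=[5.2500 12.5000 19.7500] v=[2.5000 -1.0000 -0.5000]
Step 2: x=[7.0000 12.0000 19.1875] v=[3.5000 -1.0000 -1.1250]
Step 3: x=[8.2500 12.0469 18.3281] v=[2.5000 0.0938 -1.7188]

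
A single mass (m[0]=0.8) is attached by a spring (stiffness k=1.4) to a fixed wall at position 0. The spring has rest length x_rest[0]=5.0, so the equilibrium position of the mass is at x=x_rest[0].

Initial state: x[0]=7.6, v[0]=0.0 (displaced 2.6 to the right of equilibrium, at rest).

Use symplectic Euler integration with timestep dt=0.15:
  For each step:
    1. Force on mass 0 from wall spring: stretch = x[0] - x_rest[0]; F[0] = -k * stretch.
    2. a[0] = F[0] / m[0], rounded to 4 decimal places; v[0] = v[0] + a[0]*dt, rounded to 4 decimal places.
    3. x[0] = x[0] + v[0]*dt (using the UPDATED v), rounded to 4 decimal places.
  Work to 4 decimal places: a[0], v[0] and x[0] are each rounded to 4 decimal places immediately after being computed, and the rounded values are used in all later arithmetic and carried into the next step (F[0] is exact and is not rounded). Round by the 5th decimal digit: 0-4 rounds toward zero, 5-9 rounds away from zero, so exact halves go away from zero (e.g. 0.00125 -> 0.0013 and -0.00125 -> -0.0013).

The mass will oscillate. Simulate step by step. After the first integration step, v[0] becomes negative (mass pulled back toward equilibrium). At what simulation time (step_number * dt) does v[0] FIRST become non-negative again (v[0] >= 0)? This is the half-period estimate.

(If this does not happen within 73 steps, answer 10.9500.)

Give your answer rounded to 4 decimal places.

Answer: 2.4000

Derivation:
Step 0: x=[7.6000] v=[0.0000]
Step 1: x=[7.4976] v=[-0.6825]
Step 2: x=[7.2969] v=[-1.3381]
Step 3: x=[7.0058] v=[-1.9410]
Step 4: x=[6.6357] v=[-2.4675]
Step 5: x=[6.2012] v=[-2.8969]
Step 6: x=[5.7194] v=[-3.2122]
Step 7: x=[5.2092] v=[-3.4011]
Step 8: x=[4.6908] v=[-3.4560]
Step 9: x=[4.1846] v=[-3.3748]
Step 10: x=[3.7105] v=[-3.1608]
Step 11: x=[3.2872] v=[-2.8223]
Step 12: x=[2.9313] v=[-2.3727]
Step 13: x=[2.6568] v=[-1.8297]
Step 14: x=[2.4746] v=[-1.2146]
Step 15: x=[2.3918] v=[-0.5517]
Step 16: x=[2.4118] v=[0.1330]
First v>=0 after going negative at step 16, time=2.4000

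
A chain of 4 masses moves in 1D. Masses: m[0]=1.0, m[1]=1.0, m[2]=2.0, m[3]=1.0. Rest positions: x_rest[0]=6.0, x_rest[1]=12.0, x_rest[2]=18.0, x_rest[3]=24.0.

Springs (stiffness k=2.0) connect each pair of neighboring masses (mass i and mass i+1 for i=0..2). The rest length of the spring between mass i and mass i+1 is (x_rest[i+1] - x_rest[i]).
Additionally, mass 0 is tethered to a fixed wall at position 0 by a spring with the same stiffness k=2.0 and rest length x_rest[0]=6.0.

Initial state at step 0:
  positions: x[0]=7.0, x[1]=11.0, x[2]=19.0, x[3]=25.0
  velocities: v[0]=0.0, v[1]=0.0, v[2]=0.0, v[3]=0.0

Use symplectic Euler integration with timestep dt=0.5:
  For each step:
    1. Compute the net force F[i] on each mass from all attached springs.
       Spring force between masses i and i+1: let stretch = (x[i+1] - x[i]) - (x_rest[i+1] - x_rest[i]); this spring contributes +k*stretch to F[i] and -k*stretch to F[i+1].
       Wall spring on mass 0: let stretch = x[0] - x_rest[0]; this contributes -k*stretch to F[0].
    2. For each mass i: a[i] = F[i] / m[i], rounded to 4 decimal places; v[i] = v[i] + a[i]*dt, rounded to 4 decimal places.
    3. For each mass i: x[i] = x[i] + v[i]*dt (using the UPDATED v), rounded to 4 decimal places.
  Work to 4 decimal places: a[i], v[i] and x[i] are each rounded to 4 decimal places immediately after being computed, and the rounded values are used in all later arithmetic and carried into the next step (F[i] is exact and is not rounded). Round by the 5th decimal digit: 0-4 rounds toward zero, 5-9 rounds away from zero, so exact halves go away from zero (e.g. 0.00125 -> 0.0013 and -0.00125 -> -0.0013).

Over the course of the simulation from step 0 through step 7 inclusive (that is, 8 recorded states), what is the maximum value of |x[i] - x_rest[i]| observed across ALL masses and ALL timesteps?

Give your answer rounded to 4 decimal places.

Step 0: x=[7.0000 11.0000 19.0000 25.0000] v=[0.0000 0.0000 0.0000 0.0000]
Step 1: x=[5.5000 13.0000 18.5000 25.0000] v=[-3.0000 4.0000 -1.0000 0.0000]
Step 2: x=[5.0000 14.0000 18.2500 24.7500] v=[-1.0000 2.0000 -0.5000 -0.5000]
Step 3: x=[6.5000 12.6250 18.5625 24.2500] v=[3.0000 -2.7500 0.6250 -1.0000]
Step 4: x=[7.8125 11.1563 18.8125 23.9063] v=[2.6250 -2.9375 0.5000 -0.6875]
Step 5: x=[6.8907 11.8438 18.4219 24.0157] v=[-1.8437 1.3749 -0.7812 0.2187]
Step 6: x=[5.0001 13.3438 17.7852 24.3282] v=[-3.7813 2.9999 -1.2734 0.6249]
Step 7: x=[4.7813 12.8926 17.6739 24.3692] v=[-0.4377 -0.9024 -0.2226 0.0819]
Max displacement = 2.0000

Answer: 2.0000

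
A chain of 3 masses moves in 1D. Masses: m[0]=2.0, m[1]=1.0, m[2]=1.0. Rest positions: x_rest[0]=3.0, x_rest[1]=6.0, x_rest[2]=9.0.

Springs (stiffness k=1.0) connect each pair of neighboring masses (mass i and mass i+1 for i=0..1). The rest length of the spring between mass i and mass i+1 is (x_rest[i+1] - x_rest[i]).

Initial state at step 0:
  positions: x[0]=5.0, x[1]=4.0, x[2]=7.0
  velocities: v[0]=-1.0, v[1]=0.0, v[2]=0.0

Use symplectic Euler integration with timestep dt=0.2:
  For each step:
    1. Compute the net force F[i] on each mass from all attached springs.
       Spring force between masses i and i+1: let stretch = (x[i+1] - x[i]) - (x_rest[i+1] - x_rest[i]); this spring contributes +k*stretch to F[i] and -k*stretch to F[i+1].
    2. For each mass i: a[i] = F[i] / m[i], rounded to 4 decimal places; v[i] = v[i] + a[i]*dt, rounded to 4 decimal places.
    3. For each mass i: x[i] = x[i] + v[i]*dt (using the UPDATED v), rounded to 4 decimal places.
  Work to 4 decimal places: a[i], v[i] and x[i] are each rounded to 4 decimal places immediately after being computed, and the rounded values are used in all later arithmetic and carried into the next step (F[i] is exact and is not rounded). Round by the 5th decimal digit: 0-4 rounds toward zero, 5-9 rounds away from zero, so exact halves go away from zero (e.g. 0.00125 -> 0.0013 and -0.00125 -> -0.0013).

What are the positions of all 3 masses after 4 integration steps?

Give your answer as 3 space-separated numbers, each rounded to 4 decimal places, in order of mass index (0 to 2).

Step 0: x=[5.0000 4.0000 7.0000] v=[-1.0000 0.0000 0.0000]
Step 1: x=[4.7200 4.1600 7.0000] v=[-1.4000 0.8000 0.0000]
Step 2: x=[4.3688 4.4560 7.0064] v=[-1.7560 1.4800 0.0320]
Step 3: x=[3.9593 4.8505 7.0308] v=[-2.0473 1.9726 0.1219]
Step 4: x=[3.5077 5.2966 7.0880] v=[-2.2582 2.2304 0.2858]

Answer: 3.5077 5.2966 7.0880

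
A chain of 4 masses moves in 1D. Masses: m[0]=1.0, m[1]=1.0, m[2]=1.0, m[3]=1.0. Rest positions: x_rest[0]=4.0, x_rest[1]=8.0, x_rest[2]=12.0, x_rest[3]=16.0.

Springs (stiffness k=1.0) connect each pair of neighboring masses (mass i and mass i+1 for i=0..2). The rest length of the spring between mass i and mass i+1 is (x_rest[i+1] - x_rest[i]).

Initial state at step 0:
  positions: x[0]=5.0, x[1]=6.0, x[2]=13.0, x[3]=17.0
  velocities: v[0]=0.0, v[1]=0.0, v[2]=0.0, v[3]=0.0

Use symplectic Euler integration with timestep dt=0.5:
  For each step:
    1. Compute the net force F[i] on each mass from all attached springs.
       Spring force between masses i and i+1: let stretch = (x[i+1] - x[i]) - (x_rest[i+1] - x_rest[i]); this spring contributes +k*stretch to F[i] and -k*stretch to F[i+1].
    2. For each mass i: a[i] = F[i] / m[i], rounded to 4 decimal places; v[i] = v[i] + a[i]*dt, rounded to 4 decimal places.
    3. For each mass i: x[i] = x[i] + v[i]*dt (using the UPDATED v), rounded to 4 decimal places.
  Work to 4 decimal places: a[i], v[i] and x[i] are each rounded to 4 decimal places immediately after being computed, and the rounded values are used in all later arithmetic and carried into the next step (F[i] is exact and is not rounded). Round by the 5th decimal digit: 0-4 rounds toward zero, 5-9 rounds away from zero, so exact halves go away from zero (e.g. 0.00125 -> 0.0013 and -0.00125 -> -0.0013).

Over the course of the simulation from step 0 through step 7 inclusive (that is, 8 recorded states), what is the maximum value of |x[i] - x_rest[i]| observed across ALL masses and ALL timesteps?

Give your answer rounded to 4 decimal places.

Step 0: x=[5.0000 6.0000 13.0000 17.0000] v=[0.0000 0.0000 0.0000 0.0000]
Step 1: x=[4.2500 7.5000 12.2500 17.0000] v=[-1.5000 3.0000 -1.5000 0.0000]
Step 2: x=[3.3125 9.3750 11.5000 16.8125] v=[-1.8750 3.7500 -1.5000 -0.3750]
Step 3: x=[2.8906 10.2657 11.5469 16.2969] v=[-0.8438 1.7813 0.0938 -1.0313]
Step 4: x=[3.3125 9.6329 12.4610 15.5938] v=[0.8438 -1.2657 1.8282 -1.4063]
Step 5: x=[4.3145 8.1270 13.4513 15.1075] v=[2.0040 -3.0119 1.9806 -0.9727]
Step 6: x=[5.2697 6.9990 13.5246 15.2071] v=[1.9103 -2.2560 0.1466 0.1992]
Step 7: x=[5.6572 7.0701 12.3871 15.8861] v=[0.7750 0.1422 -2.2750 1.3580]
Max displacement = 2.2657

Answer: 2.2657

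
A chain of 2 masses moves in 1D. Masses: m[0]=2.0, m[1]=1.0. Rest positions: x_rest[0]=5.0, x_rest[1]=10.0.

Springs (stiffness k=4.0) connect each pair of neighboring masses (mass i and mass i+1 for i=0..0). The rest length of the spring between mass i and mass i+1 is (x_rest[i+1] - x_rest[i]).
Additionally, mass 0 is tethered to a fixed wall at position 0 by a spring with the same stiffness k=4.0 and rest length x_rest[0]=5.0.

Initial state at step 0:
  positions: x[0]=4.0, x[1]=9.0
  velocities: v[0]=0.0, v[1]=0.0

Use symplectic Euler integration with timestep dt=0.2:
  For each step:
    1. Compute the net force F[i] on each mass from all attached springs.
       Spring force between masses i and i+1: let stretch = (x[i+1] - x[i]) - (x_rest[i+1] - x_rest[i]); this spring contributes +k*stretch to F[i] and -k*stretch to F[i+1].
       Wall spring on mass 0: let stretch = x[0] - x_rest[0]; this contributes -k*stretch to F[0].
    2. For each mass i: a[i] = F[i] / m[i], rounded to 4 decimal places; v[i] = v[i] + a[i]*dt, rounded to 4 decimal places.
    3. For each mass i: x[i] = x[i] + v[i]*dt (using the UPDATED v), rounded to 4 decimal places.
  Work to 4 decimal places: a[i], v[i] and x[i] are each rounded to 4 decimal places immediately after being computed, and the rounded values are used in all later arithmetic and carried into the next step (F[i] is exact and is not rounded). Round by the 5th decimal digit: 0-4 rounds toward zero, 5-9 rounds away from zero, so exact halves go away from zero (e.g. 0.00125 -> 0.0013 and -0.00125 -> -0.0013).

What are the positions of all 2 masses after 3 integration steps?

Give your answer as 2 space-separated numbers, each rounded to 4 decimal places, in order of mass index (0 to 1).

Step 0: x=[4.0000 9.0000] v=[0.0000 0.0000]
Step 1: x=[4.0800 9.0000] v=[0.4000 0.0000]
Step 2: x=[4.2272 9.0128] v=[0.7360 0.0640]
Step 3: x=[4.4191 9.0599] v=[0.9594 0.2355]

Answer: 4.4191 9.0599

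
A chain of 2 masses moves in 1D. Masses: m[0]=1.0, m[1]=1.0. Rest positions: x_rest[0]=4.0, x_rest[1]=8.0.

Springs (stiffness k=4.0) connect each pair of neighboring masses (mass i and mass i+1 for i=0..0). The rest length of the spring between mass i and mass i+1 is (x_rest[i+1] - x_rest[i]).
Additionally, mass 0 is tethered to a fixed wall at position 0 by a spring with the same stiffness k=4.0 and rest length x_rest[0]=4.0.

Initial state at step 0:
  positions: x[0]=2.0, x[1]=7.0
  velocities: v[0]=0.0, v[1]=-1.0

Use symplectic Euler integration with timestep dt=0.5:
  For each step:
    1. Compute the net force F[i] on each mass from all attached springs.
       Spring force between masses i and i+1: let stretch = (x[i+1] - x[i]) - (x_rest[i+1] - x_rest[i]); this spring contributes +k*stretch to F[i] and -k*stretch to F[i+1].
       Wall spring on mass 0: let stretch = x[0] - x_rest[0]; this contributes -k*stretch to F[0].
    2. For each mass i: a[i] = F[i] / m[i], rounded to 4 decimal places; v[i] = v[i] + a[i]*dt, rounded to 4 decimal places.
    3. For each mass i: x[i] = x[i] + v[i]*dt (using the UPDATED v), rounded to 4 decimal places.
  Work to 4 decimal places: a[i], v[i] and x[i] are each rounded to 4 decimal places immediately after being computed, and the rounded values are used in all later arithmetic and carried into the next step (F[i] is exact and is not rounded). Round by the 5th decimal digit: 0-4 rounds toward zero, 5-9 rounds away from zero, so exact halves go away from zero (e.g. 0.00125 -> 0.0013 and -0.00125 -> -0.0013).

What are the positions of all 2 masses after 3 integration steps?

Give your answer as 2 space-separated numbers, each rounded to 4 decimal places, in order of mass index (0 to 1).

Step 0: x=[2.0000 7.0000] v=[0.0000 -1.0000]
Step 1: x=[5.0000 5.5000] v=[6.0000 -3.0000]
Step 2: x=[3.5000 7.5000] v=[-3.0000 4.0000]
Step 3: x=[2.5000 9.5000] v=[-2.0000 4.0000]

Answer: 2.5000 9.5000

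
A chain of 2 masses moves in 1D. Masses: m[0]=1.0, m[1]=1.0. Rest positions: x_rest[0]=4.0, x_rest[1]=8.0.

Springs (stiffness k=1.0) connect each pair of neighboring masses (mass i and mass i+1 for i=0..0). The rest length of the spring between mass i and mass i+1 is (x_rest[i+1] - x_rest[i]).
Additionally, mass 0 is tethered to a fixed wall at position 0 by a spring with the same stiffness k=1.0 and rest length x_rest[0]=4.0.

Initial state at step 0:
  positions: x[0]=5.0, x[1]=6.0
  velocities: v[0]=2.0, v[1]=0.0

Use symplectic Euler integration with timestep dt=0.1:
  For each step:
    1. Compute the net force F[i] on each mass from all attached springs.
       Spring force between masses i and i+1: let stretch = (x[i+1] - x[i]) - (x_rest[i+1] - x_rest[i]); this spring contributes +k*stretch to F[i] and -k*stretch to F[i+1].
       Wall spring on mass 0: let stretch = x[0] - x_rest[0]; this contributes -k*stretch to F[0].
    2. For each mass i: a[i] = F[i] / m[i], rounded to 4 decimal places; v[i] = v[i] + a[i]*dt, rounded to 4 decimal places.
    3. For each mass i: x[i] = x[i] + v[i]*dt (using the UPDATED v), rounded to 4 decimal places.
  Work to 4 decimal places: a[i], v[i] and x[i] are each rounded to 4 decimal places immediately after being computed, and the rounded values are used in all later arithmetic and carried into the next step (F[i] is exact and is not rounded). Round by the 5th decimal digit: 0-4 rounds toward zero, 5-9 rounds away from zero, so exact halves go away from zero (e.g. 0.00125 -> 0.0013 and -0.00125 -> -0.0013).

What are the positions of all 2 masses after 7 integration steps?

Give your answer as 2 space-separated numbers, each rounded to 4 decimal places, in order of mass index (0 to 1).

Step 0: x=[5.0000 6.0000] v=[2.0000 0.0000]
Step 1: x=[5.1600 6.0300] v=[1.6000 0.3000]
Step 2: x=[5.2771 6.0913] v=[1.1710 0.6130]
Step 3: x=[5.3496 6.1845] v=[0.7247 0.9316]
Step 4: x=[5.3769 6.3093] v=[0.2732 1.2481]
Step 5: x=[5.3598 6.4648] v=[-0.1713 1.5549]
Step 6: x=[5.3001 6.6492] v=[-0.5968 1.8444]
Step 7: x=[5.2009 6.8602] v=[-0.9919 2.1095]

Answer: 5.2009 6.8602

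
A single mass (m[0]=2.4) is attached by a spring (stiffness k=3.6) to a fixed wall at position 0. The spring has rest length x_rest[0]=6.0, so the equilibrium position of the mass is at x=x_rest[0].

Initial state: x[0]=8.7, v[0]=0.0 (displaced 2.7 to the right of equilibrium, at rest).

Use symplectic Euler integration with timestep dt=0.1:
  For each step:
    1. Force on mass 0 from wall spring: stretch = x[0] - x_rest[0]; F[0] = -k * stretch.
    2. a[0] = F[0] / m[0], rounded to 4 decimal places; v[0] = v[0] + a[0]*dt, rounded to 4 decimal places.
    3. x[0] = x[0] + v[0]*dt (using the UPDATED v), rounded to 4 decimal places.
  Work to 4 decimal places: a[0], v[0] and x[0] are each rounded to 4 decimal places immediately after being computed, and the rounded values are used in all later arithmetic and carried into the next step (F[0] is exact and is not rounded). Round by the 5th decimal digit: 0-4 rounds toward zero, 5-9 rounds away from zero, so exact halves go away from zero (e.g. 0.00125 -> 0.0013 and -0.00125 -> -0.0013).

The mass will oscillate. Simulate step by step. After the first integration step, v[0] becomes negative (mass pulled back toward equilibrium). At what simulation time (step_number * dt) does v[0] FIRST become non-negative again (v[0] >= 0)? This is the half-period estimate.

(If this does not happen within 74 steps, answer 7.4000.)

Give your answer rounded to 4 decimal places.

Step 0: x=[8.7000] v=[0.0000]
Step 1: x=[8.6595] v=[-0.4050]
Step 2: x=[8.5791] v=[-0.8039]
Step 3: x=[8.4600] v=[-1.1908]
Step 4: x=[8.3040] v=[-1.5598]
Step 5: x=[8.1135] v=[-1.9054]
Step 6: x=[7.8913] v=[-2.2224]
Step 7: x=[7.6407] v=[-2.5061]
Step 8: x=[7.3655] v=[-2.7522]
Step 9: x=[7.0698] v=[-2.9570]
Step 10: x=[6.7581] v=[-3.1175]
Step 11: x=[6.4350] v=[-3.2312]
Step 12: x=[6.1054] v=[-3.2965]
Step 13: x=[5.7742] v=[-3.3123]
Step 14: x=[5.4464] v=[-3.2784]
Step 15: x=[5.1269] v=[-3.1954]
Step 16: x=[4.8205] v=[-3.0644]
Step 17: x=[4.5318] v=[-2.8875]
Step 18: x=[4.2651] v=[-2.6673]
Step 19: x=[4.0244] v=[-2.4071]
Step 20: x=[3.8133] v=[-2.1108]
Step 21: x=[3.6350] v=[-1.7828]
Step 22: x=[3.4922] v=[-1.4281]
Step 23: x=[3.3870] v=[-1.0519]
Step 24: x=[3.3210] v=[-0.6600]
Step 25: x=[3.2952] v=[-0.2582]
Step 26: x=[3.3100] v=[0.1475]
First v>=0 after going negative at step 26, time=2.6000

Answer: 2.6000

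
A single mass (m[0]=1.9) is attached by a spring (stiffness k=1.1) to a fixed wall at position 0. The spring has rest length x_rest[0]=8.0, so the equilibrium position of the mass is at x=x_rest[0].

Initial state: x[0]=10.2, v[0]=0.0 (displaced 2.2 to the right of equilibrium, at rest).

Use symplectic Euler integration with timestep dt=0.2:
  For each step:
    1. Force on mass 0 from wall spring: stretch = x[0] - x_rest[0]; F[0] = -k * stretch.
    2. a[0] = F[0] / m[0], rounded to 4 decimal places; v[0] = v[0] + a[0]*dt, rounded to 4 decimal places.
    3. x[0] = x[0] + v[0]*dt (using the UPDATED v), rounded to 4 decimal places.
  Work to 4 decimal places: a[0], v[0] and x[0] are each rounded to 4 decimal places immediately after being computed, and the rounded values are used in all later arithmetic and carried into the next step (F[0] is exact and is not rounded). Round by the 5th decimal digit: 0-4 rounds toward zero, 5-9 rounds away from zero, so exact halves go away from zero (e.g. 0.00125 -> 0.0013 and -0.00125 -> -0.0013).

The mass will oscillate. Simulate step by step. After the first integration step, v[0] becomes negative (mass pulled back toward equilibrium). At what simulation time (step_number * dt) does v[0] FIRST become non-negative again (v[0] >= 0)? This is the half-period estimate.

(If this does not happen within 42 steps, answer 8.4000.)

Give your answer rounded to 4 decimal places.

Answer: 4.2000

Derivation:
Step 0: x=[10.2000] v=[0.0000]
Step 1: x=[10.1491] v=[-0.2547]
Step 2: x=[10.0484] v=[-0.5035]
Step 3: x=[9.9003] v=[-0.7407]
Step 4: x=[9.7082] v=[-0.9607]
Step 5: x=[9.4765] v=[-1.1585]
Step 6: x=[9.2106] v=[-1.3295]
Step 7: x=[8.9167] v=[-1.4697]
Step 8: x=[8.6015] v=[-1.5758]
Step 9: x=[8.2724] v=[-1.6454]
Step 10: x=[7.9370] v=[-1.6769]
Step 11: x=[7.6031] v=[-1.6696]
Step 12: x=[7.2784] v=[-1.6236]
Step 13: x=[6.9704] v=[-1.5400]
Step 14: x=[6.6862] v=[-1.4208]
Step 15: x=[6.4325] v=[-1.2687]
Step 16: x=[6.2151] v=[-1.0872]
Step 17: x=[6.0390] v=[-0.8805]
Step 18: x=[5.9083] v=[-0.6534]
Step 19: x=[5.8261] v=[-0.4112]
Step 20: x=[5.7942] v=[-0.1595]
Step 21: x=[5.8134] v=[0.0959]
First v>=0 after going negative at step 21, time=4.2000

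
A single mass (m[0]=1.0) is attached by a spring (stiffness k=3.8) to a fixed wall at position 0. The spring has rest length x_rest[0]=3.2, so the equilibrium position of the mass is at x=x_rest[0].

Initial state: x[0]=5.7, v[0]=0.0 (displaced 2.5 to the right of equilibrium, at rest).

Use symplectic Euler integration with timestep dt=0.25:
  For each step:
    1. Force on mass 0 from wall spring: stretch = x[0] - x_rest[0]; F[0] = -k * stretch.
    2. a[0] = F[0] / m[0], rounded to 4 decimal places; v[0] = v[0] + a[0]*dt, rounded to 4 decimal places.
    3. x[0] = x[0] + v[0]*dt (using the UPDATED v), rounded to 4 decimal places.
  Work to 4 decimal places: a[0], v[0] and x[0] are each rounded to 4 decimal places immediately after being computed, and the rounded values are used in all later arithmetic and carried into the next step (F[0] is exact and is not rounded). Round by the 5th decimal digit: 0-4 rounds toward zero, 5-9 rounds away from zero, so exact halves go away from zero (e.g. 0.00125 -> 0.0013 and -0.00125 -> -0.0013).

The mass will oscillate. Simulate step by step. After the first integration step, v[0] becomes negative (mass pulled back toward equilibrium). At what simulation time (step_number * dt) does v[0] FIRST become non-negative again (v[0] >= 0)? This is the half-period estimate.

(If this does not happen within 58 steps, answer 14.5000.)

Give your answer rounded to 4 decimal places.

Answer: 1.7500

Derivation:
Step 0: x=[5.7000] v=[0.0000]
Step 1: x=[5.1063] v=[-2.3750]
Step 2: x=[4.0598] v=[-4.1860]
Step 3: x=[2.8091] v=[-5.0028]
Step 4: x=[1.6512] v=[-4.6315]
Step 5: x=[0.8612] v=[-3.1602]
Step 6: x=[0.6266] v=[-0.9384]
Step 7: x=[1.0032] v=[1.5063]
First v>=0 after going negative at step 7, time=1.7500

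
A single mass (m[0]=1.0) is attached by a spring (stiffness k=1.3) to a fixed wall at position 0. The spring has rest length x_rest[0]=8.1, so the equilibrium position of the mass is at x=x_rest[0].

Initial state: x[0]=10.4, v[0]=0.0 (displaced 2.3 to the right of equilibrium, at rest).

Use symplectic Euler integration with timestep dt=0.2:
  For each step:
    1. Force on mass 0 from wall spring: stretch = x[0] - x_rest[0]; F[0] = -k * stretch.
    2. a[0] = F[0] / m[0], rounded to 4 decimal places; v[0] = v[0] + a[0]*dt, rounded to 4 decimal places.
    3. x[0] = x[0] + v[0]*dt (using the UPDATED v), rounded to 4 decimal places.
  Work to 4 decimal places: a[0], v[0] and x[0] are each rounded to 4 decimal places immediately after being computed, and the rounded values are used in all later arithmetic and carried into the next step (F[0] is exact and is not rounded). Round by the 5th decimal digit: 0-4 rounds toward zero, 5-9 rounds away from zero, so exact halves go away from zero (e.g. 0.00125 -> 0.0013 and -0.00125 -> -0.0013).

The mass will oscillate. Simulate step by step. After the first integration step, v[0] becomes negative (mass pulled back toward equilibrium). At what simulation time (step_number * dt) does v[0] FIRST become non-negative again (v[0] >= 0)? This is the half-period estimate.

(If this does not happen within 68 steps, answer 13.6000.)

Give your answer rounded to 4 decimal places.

Step 0: x=[10.4000] v=[0.0000]
Step 1: x=[10.2804] v=[-0.5980]
Step 2: x=[10.0474] v=[-1.1649]
Step 3: x=[9.7132] v=[-1.6712]
Step 4: x=[9.2951] v=[-2.0906]
Step 5: x=[8.8148] v=[-2.4013]
Step 6: x=[8.2974] v=[-2.5871]
Step 7: x=[7.7697] v=[-2.6384]
Step 8: x=[7.2592] v=[-2.5525]
Step 9: x=[6.7924] v=[-2.3339]
Step 10: x=[6.3936] v=[-1.9939]
Step 11: x=[6.0836] v=[-1.5502]
Step 12: x=[5.8784] v=[-1.0259]
Step 13: x=[5.7887] v=[-0.4483]
Step 14: x=[5.8192] v=[0.1526]
First v>=0 after going negative at step 14, time=2.8000

Answer: 2.8000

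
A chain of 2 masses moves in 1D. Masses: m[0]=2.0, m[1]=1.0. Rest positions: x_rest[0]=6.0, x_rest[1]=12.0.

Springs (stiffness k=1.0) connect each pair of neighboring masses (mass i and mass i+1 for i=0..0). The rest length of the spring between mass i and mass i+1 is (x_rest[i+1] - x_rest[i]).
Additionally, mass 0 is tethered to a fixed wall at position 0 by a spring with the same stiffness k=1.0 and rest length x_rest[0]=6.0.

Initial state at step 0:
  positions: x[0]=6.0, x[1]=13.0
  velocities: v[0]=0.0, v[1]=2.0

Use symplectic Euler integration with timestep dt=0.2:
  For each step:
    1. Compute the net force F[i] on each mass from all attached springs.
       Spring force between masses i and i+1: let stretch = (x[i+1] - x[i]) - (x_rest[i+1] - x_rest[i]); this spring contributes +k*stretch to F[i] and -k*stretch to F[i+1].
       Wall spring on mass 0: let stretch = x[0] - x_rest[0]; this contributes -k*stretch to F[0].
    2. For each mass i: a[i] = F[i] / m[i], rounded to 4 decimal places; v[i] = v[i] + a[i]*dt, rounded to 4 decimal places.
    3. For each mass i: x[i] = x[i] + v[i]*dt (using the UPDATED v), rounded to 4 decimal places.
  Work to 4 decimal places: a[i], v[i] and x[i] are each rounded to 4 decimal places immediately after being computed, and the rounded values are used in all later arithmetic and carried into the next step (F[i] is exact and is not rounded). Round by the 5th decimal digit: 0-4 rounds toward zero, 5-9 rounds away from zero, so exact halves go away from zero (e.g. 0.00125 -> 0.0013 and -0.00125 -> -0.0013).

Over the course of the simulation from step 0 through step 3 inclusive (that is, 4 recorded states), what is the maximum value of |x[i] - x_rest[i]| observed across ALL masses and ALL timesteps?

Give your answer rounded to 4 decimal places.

Answer: 1.9088

Derivation:
Step 0: x=[6.0000 13.0000] v=[0.0000 2.0000]
Step 1: x=[6.0200 13.3600] v=[0.1000 1.8000]
Step 2: x=[6.0664 13.6664] v=[0.2320 1.5320]
Step 3: x=[6.1435 13.9088] v=[0.3854 1.2120]
Max displacement = 1.9088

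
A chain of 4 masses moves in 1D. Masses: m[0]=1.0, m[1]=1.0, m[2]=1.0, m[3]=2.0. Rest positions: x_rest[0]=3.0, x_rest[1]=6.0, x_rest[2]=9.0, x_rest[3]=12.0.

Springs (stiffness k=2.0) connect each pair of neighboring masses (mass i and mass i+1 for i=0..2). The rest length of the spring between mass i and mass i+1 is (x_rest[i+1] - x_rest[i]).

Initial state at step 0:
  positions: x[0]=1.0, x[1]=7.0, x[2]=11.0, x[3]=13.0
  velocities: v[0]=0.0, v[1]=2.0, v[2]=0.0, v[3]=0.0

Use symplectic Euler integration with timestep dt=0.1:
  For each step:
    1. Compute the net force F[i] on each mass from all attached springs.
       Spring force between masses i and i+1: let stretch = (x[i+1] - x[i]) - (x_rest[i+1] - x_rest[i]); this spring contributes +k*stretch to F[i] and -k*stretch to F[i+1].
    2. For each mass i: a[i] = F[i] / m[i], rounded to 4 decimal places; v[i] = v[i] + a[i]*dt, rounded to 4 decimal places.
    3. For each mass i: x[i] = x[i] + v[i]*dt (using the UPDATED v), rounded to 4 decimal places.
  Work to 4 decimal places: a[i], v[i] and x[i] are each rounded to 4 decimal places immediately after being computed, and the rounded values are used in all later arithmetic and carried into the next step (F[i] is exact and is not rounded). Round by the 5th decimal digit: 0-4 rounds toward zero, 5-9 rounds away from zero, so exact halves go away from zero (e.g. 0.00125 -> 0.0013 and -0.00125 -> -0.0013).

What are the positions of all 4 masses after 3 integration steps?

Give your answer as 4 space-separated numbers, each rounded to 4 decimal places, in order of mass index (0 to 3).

Answer: 1.3658 7.3384 10.7807 13.0576

Derivation:
Step 0: x=[1.0000 7.0000 11.0000 13.0000] v=[0.0000 2.0000 0.0000 0.0000]
Step 1: x=[1.0600 7.1600 10.9600 13.0100] v=[0.6000 1.6000 -0.4000 0.1000]
Step 2: x=[1.1820 7.2740 10.8850 13.0295] v=[1.2200 1.1400 -0.7500 0.1950]
Step 3: x=[1.3658 7.3384 10.7807 13.0576] v=[1.8384 0.6438 -1.0433 0.2806]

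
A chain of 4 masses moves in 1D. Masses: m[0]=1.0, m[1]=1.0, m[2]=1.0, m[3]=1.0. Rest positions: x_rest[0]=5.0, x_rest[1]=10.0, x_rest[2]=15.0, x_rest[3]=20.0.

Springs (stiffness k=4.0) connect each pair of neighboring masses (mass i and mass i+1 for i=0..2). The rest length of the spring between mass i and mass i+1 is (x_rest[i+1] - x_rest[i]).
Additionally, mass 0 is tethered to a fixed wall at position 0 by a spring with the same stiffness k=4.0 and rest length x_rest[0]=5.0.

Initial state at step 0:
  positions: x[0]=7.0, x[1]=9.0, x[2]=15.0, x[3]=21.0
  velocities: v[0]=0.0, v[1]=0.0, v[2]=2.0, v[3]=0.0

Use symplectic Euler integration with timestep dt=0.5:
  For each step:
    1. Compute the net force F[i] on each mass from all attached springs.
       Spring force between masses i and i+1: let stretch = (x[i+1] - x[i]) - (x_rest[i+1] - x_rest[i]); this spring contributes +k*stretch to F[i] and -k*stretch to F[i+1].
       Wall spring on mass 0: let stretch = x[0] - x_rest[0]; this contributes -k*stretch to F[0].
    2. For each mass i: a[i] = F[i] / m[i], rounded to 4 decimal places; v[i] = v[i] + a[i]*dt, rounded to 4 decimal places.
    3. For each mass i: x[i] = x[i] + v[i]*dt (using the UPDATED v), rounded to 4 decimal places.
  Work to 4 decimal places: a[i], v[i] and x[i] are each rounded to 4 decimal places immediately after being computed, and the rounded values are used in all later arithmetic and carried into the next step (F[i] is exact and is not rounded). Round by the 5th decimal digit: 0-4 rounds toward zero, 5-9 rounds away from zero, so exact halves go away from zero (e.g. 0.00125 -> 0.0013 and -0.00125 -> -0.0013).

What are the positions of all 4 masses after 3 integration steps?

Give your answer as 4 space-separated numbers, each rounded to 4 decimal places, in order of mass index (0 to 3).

Step 0: x=[7.0000 9.0000 15.0000 21.0000] v=[0.0000 0.0000 2.0000 0.0000]
Step 1: x=[2.0000 13.0000 16.0000 20.0000] v=[-10.0000 8.0000 2.0000 -2.0000]
Step 2: x=[6.0000 9.0000 18.0000 20.0000] v=[8.0000 -8.0000 4.0000 0.0000]
Step 3: x=[7.0000 11.0000 13.0000 23.0000] v=[2.0000 4.0000 -10.0000 6.0000]

Answer: 7.0000 11.0000 13.0000 23.0000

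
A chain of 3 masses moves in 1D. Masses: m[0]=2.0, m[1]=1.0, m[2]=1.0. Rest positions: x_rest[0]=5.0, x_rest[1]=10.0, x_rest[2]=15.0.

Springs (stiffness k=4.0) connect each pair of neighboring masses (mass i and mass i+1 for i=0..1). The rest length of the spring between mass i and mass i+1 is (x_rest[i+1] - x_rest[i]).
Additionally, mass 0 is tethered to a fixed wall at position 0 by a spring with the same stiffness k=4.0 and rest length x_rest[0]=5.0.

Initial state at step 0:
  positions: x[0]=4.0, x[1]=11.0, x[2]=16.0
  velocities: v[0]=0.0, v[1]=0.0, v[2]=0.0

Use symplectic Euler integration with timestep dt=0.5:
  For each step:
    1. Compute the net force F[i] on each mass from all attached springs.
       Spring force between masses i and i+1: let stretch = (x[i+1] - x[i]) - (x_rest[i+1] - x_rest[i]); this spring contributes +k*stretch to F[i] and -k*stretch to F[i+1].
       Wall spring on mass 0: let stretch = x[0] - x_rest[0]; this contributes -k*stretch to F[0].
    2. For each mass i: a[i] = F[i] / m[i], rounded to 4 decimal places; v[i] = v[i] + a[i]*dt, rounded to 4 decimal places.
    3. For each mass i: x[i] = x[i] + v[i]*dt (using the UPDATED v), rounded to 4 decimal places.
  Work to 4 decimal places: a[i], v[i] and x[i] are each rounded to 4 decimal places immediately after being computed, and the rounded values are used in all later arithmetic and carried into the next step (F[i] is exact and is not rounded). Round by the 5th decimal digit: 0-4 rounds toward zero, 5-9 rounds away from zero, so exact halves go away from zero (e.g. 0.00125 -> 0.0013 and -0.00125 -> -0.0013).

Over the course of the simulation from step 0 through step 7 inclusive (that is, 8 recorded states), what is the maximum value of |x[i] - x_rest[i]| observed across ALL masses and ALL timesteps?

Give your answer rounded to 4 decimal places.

Step 0: x=[4.0000 11.0000 16.0000] v=[0.0000 0.0000 0.0000]
Step 1: x=[5.5000 9.0000 16.0000] v=[3.0000 -4.0000 0.0000]
Step 2: x=[6.0000 10.5000 14.0000] v=[1.0000 3.0000 -4.0000]
Step 3: x=[5.7500 11.0000 13.5000] v=[-0.5000 1.0000 -1.0000]
Step 4: x=[5.2500 8.7500 15.5000] v=[-1.0000 -4.5000 4.0000]
Step 5: x=[3.8750 9.7500 15.7500] v=[-2.7500 2.0000 0.5000]
Step 6: x=[3.5000 10.8750 15.0000] v=[-0.7500 2.2500 -1.5000]
Step 7: x=[5.0625 8.7500 15.1250] v=[3.1250 -4.2500 0.2500]
Max displacement = 1.5000

Answer: 1.5000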